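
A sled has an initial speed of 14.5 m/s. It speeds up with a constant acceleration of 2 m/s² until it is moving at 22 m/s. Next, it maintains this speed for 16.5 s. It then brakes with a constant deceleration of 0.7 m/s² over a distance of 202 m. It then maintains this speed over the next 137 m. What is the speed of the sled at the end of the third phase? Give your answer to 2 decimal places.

Phase 1 (accelerating): v₀ = 14.5 m/s, a = 2 m/s².
v = v₀ + at → t = (22 − 14.5) / 2 = 3.75 s
v² = v₀² + 2aΔx → Δx = (22² − 14.5²)/(2·2) = 68.4 m

Phase 2 (constant speed): v₀ = 22.0 m/s, a = 0 m/s².
v = v₀ + at = 22.0 + (0)(16.5) = 22.0 m/s
Δx = v₀t + ½at² = 22.0·16.5 + 0.5·0·16.5² = 363 m

Phase 3 (decelerating): v₀ = 22.0 m/s, a = -0.7 m/s².
v² = v₀² + 2aΔx = 22.0² + 2·-0.7·202 = 201 → v = 14.2 m/s
t = (v − v₀)/a = (14.2 − 22.0)/-0.7 = 11.2 s
Speed at end of phase 3 = 14.2 m/s

14.18 m/s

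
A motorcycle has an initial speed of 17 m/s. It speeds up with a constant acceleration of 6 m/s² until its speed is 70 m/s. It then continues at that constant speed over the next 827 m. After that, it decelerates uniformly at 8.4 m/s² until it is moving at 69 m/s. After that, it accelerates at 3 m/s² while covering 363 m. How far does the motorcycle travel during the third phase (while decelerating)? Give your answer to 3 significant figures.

8.27 m

Phase 1 (accelerating): v₀ = 17.0 m/s, a = 6 m/s².
v = v₀ + at → t = (70 − 17.0) / 6 = 8.83 s
v² = v₀² + 2aΔx → Δx = (70² − 17.0²)/(2·6) = 384 m

Phase 2 (constant speed): v₀ = 70.0 m/s, a = 0 m/s².
Constant speed: t = d/v = 827/70.0 = 11.8 s

Phase 3 (decelerating): v₀ = 70.0 m/s, a = -8.4 m/s².
v = v₀ + at → t = (69 − 70.0) / -8.4 = 0.119 s
v² = v₀² + 2aΔx → Δx = (69² − 70.0²)/(2·-8.4) = 8.27 m
Distance in phase 3 = 8.27 m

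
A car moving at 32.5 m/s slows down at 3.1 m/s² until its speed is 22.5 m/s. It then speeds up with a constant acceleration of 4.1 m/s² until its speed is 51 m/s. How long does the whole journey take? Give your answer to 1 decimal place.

Phase 1 (decelerating): v₀ = 32.5 m/s, a = -3.1 m/s².
v = v₀ + at → t = (22.5 − 32.5) / -3.1 = 3.23 s
v² = v₀² + 2aΔx → Δx = (22.5² − 32.5²)/(2·-3.1) = 88.7 m

Phase 2 (accelerating): v₀ = 22.5 m/s, a = 4.1 m/s².
v = v₀ + at → t = (51 − 22.5) / 4.1 = 6.95 s
v² = v₀² + 2aΔx → Δx = (51² − 22.5²)/(2·4.1) = 255 m
Total time = 3.23 + 6.95 = 10.2 s

10.2 s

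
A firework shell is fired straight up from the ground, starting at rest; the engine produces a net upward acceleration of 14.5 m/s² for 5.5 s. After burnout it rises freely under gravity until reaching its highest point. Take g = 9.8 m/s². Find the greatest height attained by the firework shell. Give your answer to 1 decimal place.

543.8 m

Phase 1 (powered ascent): v₀ = 0 m/s, a = 14.5 m/s².
v = v₀ + at = 0 + (14.5)(5.5) = 79.8 m/s
Δx = v₀t + ½at² = 0·5.5 + 0.5·14.5·5.5² = 219 m

Phase 2 (coasting upward): v₀ = 79.8 m/s, a = -9.8 m/s².
v = v₀ + at → t = (0 − 79.8) / -9.8 = 8.14 s
v² = v₀² + 2aΔx → Δx = (0² − 79.8²)/(2·-9.8) = 324 m
Maximum height = 219 + 324 = 544 m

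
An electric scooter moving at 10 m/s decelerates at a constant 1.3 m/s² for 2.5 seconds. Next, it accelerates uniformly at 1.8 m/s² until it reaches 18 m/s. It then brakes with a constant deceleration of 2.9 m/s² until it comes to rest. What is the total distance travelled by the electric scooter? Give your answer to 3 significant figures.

Phase 1 (decelerating): v₀ = 10.0 m/s, a = -1.3 m/s².
v = v₀ + at = 10.0 + (-1.3)(2.5) = 6.75 m/s
Δx = v₀t + ½at² = 10.0·2.5 + 0.5·-1.3·2.5² = 20.9 m

Phase 2 (accelerating): v₀ = 6.75 m/s, a = 1.8 m/s².
v = v₀ + at → t = (18 − 6.75) / 1.8 = 6.25 s
v² = v₀² + 2aΔx → Δx = (18² − 6.75²)/(2·1.8) = 77.3 m

Phase 3 (decelerating): v₀ = 18.0 m/s, a = -2.9 m/s².
v = v₀ + at → t = (0 − 18.0) / -2.9 = 6.21 s
v² = v₀² + 2aΔx → Δx = (0² − 18.0²)/(2·-2.9) = 55.9 m
Total distance = 20.9 + 77.3 + 55.9 = 154 m

154 m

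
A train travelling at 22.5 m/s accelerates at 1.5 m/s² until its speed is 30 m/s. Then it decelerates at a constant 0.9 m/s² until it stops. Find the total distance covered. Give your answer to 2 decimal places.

Phase 1 (accelerating): v₀ = 22.5 m/s, a = 1.5 m/s².
v = v₀ + at → t = (30 − 22.5) / 1.5 = 5.00 s
v² = v₀² + 2aΔx → Δx = (30² − 22.5²)/(2·1.5) = 131 m

Phase 2 (decelerating): v₀ = 30.0 m/s, a = -0.9 m/s².
v = v₀ + at → t = (0 − 30.0) / -0.9 = 33.3 s
v² = v₀² + 2aΔx → Δx = (0² − 30.0²)/(2·-0.9) = 500 m
Total distance = 131 + 500 = 631 m

631.25 m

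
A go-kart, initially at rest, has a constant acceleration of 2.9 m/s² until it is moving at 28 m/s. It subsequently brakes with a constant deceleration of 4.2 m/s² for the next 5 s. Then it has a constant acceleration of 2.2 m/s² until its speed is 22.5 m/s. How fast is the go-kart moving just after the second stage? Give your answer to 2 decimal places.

7.00 m/s

Phase 1 (accelerating): v₀ = 0 m/s, a = 2.9 m/s².
v = v₀ + at → t = (28 − 0) / 2.9 = 9.66 s
v² = v₀² + 2aΔx → Δx = (28² − 0²)/(2·2.9) = 135 m

Phase 2 (decelerating): v₀ = 28.0 m/s, a = -4.2 m/s².
v = v₀ + at = 28.0 + (-4.2)(5) = 7.00 m/s
Δx = v₀t + ½at² = 28.0·5 + 0.5·-4.2·5² = 87.5 m
Speed at end of phase 2 = 7.00 m/s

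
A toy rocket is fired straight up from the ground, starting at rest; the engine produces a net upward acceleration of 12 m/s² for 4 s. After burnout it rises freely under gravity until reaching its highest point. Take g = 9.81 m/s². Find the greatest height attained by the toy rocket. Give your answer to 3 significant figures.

213 m

Phase 1 (powered ascent): v₀ = 0 m/s, a = 12 m/s².
v = v₀ + at = 0 + (12)(4) = 48.0 m/s
Δx = v₀t + ½at² = 0·4 + 0.5·12·4² = 96.0 m

Phase 2 (coasting upward): v₀ = 48.0 m/s, a = -9.81 m/s².
v = v₀ + at → t = (0 − 48.0) / -9.81 = 4.89 s
v² = v₀² + 2aΔx → Δx = (0² − 48.0²)/(2·-9.81) = 117 m
Maximum height = 96.0 + 117 = 213 m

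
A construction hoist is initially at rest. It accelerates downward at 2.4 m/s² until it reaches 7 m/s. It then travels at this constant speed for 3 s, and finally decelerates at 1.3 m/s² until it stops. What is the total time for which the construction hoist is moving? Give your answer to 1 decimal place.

11.3 s

Phase 1 (accelerating): v₀ = 0 m/s, a = 2.4 m/s².
v = v₀ + at → t = (7 − 0) / 2.4 = 2.92 s
v² = v₀² + 2aΔx → Δx = (7² − 0²)/(2·2.4) = 10.2 m

Phase 2 (constant speed): v₀ = 7.00 m/s, a = 0 m/s².
v = v₀ + at = 7.00 + (0)(3) = 7.00 m/s
Δx = v₀t + ½at² = 7.00·3 + 0.5·0·3² = 21.0 m

Phase 3 (decelerating): v₀ = 7.00 m/s, a = -1.3 m/s².
v = v₀ + at → t = (0 − 7.00) / -1.3 = 5.38 s
v² = v₀² + 2aΔx → Δx = (0² − 7.00²)/(2·-1.3) = 18.8 m
Total time = 2.92 + 3.00 + 5.38 = 11.3 s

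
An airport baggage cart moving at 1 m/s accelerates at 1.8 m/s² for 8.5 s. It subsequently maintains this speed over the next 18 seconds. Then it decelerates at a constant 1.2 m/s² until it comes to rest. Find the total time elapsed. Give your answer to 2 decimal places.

Phase 1 (accelerating): v₀ = 1.00 m/s, a = 1.8 m/s².
v = v₀ + at = 1.00 + (1.8)(8.5) = 16.3 m/s
Δx = v₀t + ½at² = 1.00·8.5 + 0.5·1.8·8.5² = 73.5 m

Phase 2 (constant speed): v₀ = 16.3 m/s, a = 0 m/s².
v = v₀ + at = 16.3 + (0)(18) = 16.3 m/s
Δx = v₀t + ½at² = 16.3·18 + 0.5·0·18² = 293 m

Phase 3 (decelerating): v₀ = 16.3 m/s, a = -1.2 m/s².
v = v₀ + at → t = (0 − 16.3) / -1.2 = 13.6 s
v² = v₀² + 2aΔx → Δx = (0² − 16.3²)/(2·-1.2) = 111 m
Total time = 8.50 + 18.0 + 13.6 = 40.1 s

40.08 s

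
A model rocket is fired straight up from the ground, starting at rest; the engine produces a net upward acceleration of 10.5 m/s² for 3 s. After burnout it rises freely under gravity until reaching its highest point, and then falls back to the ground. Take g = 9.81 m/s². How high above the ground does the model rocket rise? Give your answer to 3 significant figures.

97.8 m

Phase 1 (powered ascent): v₀ = 0 m/s, a = 10.5 m/s².
v = v₀ + at = 0 + (10.5)(3) = 31.5 m/s
Δx = v₀t + ½at² = 0·3 + 0.5·10.5·3² = 47.2 m

Phase 2 (coasting upward): v₀ = 31.5 m/s, a = -9.81 m/s².
v = v₀ + at → t = (0 − 31.5) / -9.81 = 3.21 s
v² = v₀² + 2aΔx → Δx = (0² − 31.5²)/(2·-9.81) = 50.6 m
Maximum height = 47.2 + 50.6 = 97.8 m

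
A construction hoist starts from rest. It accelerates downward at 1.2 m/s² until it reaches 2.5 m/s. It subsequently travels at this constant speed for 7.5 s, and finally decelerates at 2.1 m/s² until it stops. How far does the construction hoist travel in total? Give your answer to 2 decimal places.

Phase 1 (accelerating): v₀ = 0 m/s, a = 1.2 m/s².
v = v₀ + at → t = (2.5 − 0) / 1.2 = 2.08 s
v² = v₀² + 2aΔx → Δx = (2.5² − 0²)/(2·1.2) = 2.60 m

Phase 2 (constant speed): v₀ = 2.50 m/s, a = 0 m/s².
v = v₀ + at = 2.50 + (0)(7.5) = 2.50 m/s
Δx = v₀t + ½at² = 2.50·7.5 + 0.5·0·7.5² = 18.8 m

Phase 3 (decelerating): v₀ = 2.50 m/s, a = -2.1 m/s².
v = v₀ + at → t = (0 − 2.50) / -2.1 = 1.19 s
v² = v₀² + 2aΔx → Δx = (0² − 2.50²)/(2·-2.1) = 1.49 m
Total distance = 2.60 + 18.8 + 1.49 = 22.8 m

22.84 m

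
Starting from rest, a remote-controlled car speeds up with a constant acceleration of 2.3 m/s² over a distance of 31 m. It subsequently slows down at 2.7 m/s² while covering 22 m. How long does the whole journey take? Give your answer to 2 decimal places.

7.81 s

Phase 1 (accelerating): v₀ = 0 m/s, a = 2.3 m/s².
v² = v₀² + 2aΔx = 0² + 2·2.3·31 = 143 → v = 11.9 m/s
t = (v − v₀)/a = (11.9 − 0)/2.3 = 5.19 s

Phase 2 (decelerating): v₀ = 11.9 m/s, a = -2.7 m/s².
v² = v₀² + 2aΔx = 11.9² + 2·-2.7·22 = 23.8 → v = 4.88 m/s
t = (v − v₀)/a = (4.88 − 11.9)/-2.7 = 2.62 s
Total time = 5.19 + 2.62 = 7.81 s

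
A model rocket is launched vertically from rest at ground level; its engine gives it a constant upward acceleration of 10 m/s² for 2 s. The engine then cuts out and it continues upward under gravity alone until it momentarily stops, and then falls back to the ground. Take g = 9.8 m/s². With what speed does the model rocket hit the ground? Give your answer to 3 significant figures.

28.1 m/s

Phase 1 (powered ascent): v₀ = 0 m/s, a = 10 m/s².
v = v₀ + at = 0 + (10)(2) = 20.0 m/s
Δx = v₀t + ½at² = 0·2 + 0.5·10·2² = 20.0 m

Phase 2 (coasting upward): v₀ = 20.0 m/s, a = -9.8 m/s².
v = v₀ + at → t = (0 − 20.0) / -9.8 = 2.04 s
v² = v₀² + 2aΔx → Δx = (0² − 20.0²)/(2·-9.8) = 20.4 m

Phase 3 (free fall): v₀ = 0 m/s, a = -9.8 m/s².
Falls 40.4 m from rest: t = √(2·40.4/9.8) = 2.87 s; v = g·t = 28.1 m/s.
Impact speed = 28.1 m/s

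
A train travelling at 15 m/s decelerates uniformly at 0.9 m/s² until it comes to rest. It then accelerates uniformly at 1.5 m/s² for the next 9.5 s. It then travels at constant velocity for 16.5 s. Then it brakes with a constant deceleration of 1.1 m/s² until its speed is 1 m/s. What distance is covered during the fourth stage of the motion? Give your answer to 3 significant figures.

91.8 m

Phase 1 (decelerating): v₀ = 15.0 m/s, a = -0.9 m/s².
v = v₀ + at → t = (0 − 15.0) / -0.9 = 16.7 s
v² = v₀² + 2aΔx → Δx = (0² − 15.0²)/(2·-0.9) = 125 m

Phase 2 (accelerating): v₀ = 0 m/s, a = 1.5 m/s².
v = v₀ + at = 0 + (1.5)(9.5) = 14.2 m/s
Δx = v₀t + ½at² = 0·9.5 + 0.5·1.5·9.5² = 67.7 m

Phase 3 (constant speed): v₀ = 14.2 m/s, a = 0 m/s².
v = v₀ + at = 14.2 + (0)(16.5) = 14.2 m/s
Δx = v₀t + ½at² = 14.2·16.5 + 0.5·0·16.5² = 235 m

Phase 4 (decelerating): v₀ = 14.2 m/s, a = -1.1 m/s².
v = v₀ + at → t = (1 − 14.2) / -1.1 = 12.0 s
v² = v₀² + 2aΔx → Δx = (1² − 14.2²)/(2·-1.1) = 91.8 m
Distance in phase 4 = 91.8 m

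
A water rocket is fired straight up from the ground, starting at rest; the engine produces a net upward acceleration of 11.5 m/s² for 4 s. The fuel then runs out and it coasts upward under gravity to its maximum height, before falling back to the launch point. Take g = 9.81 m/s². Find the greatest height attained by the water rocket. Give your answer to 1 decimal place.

Phase 1 (powered ascent): v₀ = 0 m/s, a = 11.5 m/s².
v = v₀ + at = 0 + (11.5)(4) = 46.0 m/s
Δx = v₀t + ½at² = 0·4 + 0.5·11.5·4² = 92.0 m

Phase 2 (coasting upward): v₀ = 46.0 m/s, a = -9.81 m/s².
v = v₀ + at → t = (0 − 46.0) / -9.81 = 4.69 s
v² = v₀² + 2aΔx → Δx = (0² − 46.0²)/(2·-9.81) = 108 m
Maximum height = 92.0 + 108 = 200 m

199.8 m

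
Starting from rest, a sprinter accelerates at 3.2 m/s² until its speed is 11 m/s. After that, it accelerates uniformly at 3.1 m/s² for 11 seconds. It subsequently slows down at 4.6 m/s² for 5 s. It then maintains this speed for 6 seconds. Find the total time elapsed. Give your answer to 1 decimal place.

25.4 s

Phase 1 (accelerating): v₀ = 0 m/s, a = 3.2 m/s².
v = v₀ + at → t = (11 − 0) / 3.2 = 3.44 s
v² = v₀² + 2aΔx → Δx = (11² − 0²)/(2·3.2) = 18.9 m

Phase 2 (accelerating): v₀ = 11.0 m/s, a = 3.1 m/s².
v = v₀ + at = 11.0 + (3.1)(11) = 45.1 m/s
Δx = v₀t + ½at² = 11.0·11 + 0.5·3.1·11² = 309 m

Phase 3 (decelerating): v₀ = 45.1 m/s, a = -4.6 m/s².
v = v₀ + at = 45.1 + (-4.6)(5) = 22.1 m/s
Δx = v₀t + ½at² = 45.1·5 + 0.5·-4.6·5² = 168 m

Phase 4 (constant speed): v₀ = 22.1 m/s, a = 0 m/s².
v = v₀ + at = 22.1 + (0)(6) = 22.1 m/s
Δx = v₀t + ½at² = 22.1·6 + 0.5·0·6² = 133 m
Total time = 3.44 + 11.0 + 5.00 + 6.00 = 25.4 s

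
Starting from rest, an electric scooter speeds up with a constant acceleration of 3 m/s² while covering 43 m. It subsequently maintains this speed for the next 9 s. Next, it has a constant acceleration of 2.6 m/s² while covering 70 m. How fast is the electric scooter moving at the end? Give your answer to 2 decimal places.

Phase 1 (accelerating): v₀ = 0 m/s, a = 3 m/s².
v² = v₀² + 2aΔx = 0² + 2·3·43 = 258 → v = 16.1 m/s
t = (v − v₀)/a = (16.1 − 0)/3 = 5.35 s

Phase 2 (constant speed): v₀ = 16.1 m/s, a = 0 m/s².
v = v₀ + at = 16.1 + (0)(9) = 16.1 m/s
Δx = v₀t + ½at² = 16.1·9 + 0.5·0·9² = 145 m

Phase 3 (accelerating): v₀ = 16.1 m/s, a = 2.6 m/s².
v² = v₀² + 2aΔx = 16.1² + 2·2.6·70 = 622 → v = 24.9 m/s
t = (v − v₀)/a = (24.9 − 16.1)/2.6 = 3.41 s
Final speed = 24.9 m/s

24.94 m/s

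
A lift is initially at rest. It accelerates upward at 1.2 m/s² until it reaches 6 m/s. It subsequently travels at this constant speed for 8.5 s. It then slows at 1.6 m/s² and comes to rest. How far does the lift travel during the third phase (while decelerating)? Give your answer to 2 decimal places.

11.25 m

Phase 1 (accelerating): v₀ = 0 m/s, a = 1.2 m/s².
v = v₀ + at → t = (6 − 0) / 1.2 = 5.00 s
v² = v₀² + 2aΔx → Δx = (6² − 0²)/(2·1.2) = 15.0 m

Phase 2 (constant speed): v₀ = 6.00 m/s, a = 0 m/s².
v = v₀ + at = 6.00 + (0)(8.5) = 6.00 m/s
Δx = v₀t + ½at² = 6.00·8.5 + 0.5·0·8.5² = 51.0 m

Phase 3 (decelerating): v₀ = 6.00 m/s, a = -1.6 m/s².
v = v₀ + at → t = (0 − 6.00) / -1.6 = 3.75 s
v² = v₀² + 2aΔx → Δx = (0² − 6.00²)/(2·-1.6) = 11.2 m
Distance in phase 3 = 11.2 m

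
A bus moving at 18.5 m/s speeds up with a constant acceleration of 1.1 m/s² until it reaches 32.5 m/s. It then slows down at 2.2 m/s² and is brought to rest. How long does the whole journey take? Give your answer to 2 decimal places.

Phase 1 (accelerating): v₀ = 18.5 m/s, a = 1.1 m/s².
v = v₀ + at → t = (32.5 − 18.5) / 1.1 = 12.7 s
v² = v₀² + 2aΔx → Δx = (32.5² − 18.5²)/(2·1.1) = 325 m

Phase 2 (decelerating): v₀ = 32.5 m/s, a = -2.2 m/s².
v = v₀ + at → t = (0 − 32.5) / -2.2 = 14.8 s
v² = v₀² + 2aΔx → Δx = (0² − 32.5²)/(2·-2.2) = 240 m
Total time = 12.7 + 14.8 = 27.5 s

27.50 s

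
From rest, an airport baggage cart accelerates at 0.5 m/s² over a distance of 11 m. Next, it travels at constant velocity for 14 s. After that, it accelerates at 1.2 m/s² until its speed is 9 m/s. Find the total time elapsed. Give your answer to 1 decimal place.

Phase 1 (accelerating): v₀ = 0 m/s, a = 0.5 m/s².
v² = v₀² + 2aΔx = 0² + 2·0.5·11 = 11.0 → v = 3.32 m/s
t = (v − v₀)/a = (3.32 − 0)/0.5 = 6.63 s

Phase 2 (constant speed): v₀ = 3.32 m/s, a = 0 m/s².
v = v₀ + at = 3.32 + (0)(14) = 3.32 m/s
Δx = v₀t + ½at² = 3.32·14 + 0.5·0·14² = 46.4 m

Phase 3 (accelerating): v₀ = 3.32 m/s, a = 1.2 m/s².
v = v₀ + at → t = (9 − 3.32) / 1.2 = 4.74 s
v² = v₀² + 2aΔx → Δx = (9² − 3.32²)/(2·1.2) = 29.2 m
Total time = 6.63 + 14.0 + 4.74 = 25.4 s

25.4 s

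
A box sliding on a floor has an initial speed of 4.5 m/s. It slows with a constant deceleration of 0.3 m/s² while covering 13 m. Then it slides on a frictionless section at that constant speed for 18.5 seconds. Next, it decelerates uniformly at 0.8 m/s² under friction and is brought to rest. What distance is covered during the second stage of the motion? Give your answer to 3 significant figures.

65.3 m

Phase 1 (decelerating): v₀ = 4.50 m/s, a = -0.3 m/s².
v² = v₀² + 2aΔx = 4.50² + 2·-0.3·13 = 12.4 → v = 3.53 m/s
t = (v − v₀)/a = (3.53 − 4.50)/-0.3 = 3.24 s

Phase 2 (constant speed): v₀ = 3.53 m/s, a = 0 m/s².
v = v₀ + at = 3.53 + (0)(18.5) = 3.53 m/s
Δx = v₀t + ½at² = 3.53·18.5 + 0.5·0·18.5² = 65.3 m
Distance in phase 2 = 65.3 m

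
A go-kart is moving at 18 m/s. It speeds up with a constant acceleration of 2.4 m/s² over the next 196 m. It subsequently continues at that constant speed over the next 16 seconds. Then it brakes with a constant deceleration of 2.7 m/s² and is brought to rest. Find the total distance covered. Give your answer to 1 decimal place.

Phase 1 (accelerating): v₀ = 18.0 m/s, a = 2.4 m/s².
v² = v₀² + 2aΔx = 18.0² + 2·2.4·196 = 1260 → v = 35.6 m/s
t = (v − v₀)/a = (35.6 − 18.0)/2.4 = 7.32 s

Phase 2 (constant speed): v₀ = 35.6 m/s, a = 0 m/s².
v = v₀ + at = 35.6 + (0)(16) = 35.6 m/s
Δx = v₀t + ½at² = 35.6·16 + 0.5·0·16² = 569 m

Phase 3 (decelerating): v₀ = 35.6 m/s, a = -2.7 m/s².
v = v₀ + at → t = (0 − 35.6) / -2.7 = 13.2 s
v² = v₀² + 2aΔx → Δx = (0² − 35.6²)/(2·-2.7) = 234 m
Total distance = 196 + 569 + 234 = 999 m

999.2 m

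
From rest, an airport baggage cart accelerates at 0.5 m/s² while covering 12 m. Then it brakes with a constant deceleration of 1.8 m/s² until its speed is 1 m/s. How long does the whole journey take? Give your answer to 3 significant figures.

Phase 1 (accelerating): v₀ = 0 m/s, a = 0.5 m/s².
v² = v₀² + 2aΔx = 0² + 2·0.5·12 = 12.0 → v = 3.46 m/s
t = (v − v₀)/a = (3.46 − 0)/0.5 = 6.93 s

Phase 2 (decelerating): v₀ = 3.46 m/s, a = -1.8 m/s².
v = v₀ + at → t = (1 − 3.46) / -1.8 = 1.37 s
v² = v₀² + 2aΔx → Δx = (1² − 3.46²)/(2·-1.8) = 3.06 m
Total time = 6.93 + 1.37 = 8.30 s

8.30 s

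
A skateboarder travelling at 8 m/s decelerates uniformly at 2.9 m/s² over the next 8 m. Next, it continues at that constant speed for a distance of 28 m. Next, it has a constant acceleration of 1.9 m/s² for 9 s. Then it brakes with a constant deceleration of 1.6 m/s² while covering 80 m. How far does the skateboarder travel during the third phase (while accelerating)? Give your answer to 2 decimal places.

Phase 1 (decelerating): v₀ = 8.00 m/s, a = -2.9 m/s².
v² = v₀² + 2aΔx = 8.00² + 2·-2.9·8 = 17.6 → v = 4.20 m/s
t = (v − v₀)/a = (4.20 − 8.00)/-2.9 = 1.31 s

Phase 2 (constant speed): v₀ = 4.20 m/s, a = 0 m/s².
Constant speed: t = d/v = 28/4.20 = 6.67 s

Phase 3 (accelerating): v₀ = 4.20 m/s, a = 1.9 m/s².
v = v₀ + at = 4.20 + (1.9)(9) = 21.3 m/s
Δx = v₀t + ½at² = 4.20·9 + 0.5·1.9·9² = 115 m
Distance in phase 3 = 115 m

114.71 m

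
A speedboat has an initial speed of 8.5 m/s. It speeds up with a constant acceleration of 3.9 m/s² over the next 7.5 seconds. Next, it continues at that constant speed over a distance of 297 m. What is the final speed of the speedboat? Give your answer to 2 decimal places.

Phase 1 (accelerating): v₀ = 8.50 m/s, a = 3.9 m/s².
v = v₀ + at = 8.50 + (3.9)(7.5) = 37.8 m/s
Δx = v₀t + ½at² = 8.50·7.5 + 0.5·3.9·7.5² = 173 m

Phase 2 (constant speed): v₀ = 37.8 m/s, a = 0 m/s².
Constant speed: t = d/v = 297/37.8 = 7.87 s
Final speed = 37.8 m/s

37.75 m/s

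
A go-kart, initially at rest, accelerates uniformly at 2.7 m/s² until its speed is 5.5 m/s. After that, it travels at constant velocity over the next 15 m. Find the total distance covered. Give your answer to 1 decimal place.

20.6 m

Phase 1 (accelerating): v₀ = 0 m/s, a = 2.7 m/s².
v = v₀ + at → t = (5.5 − 0) / 2.7 = 2.04 s
v² = v₀² + 2aΔx → Δx = (5.5² − 0²)/(2·2.7) = 5.60 m

Phase 2 (constant speed): v₀ = 5.50 m/s, a = 0 m/s².
Constant speed: t = d/v = 15/5.50 = 2.73 s
Total distance = 5.60 + 15.0 = 20.6 m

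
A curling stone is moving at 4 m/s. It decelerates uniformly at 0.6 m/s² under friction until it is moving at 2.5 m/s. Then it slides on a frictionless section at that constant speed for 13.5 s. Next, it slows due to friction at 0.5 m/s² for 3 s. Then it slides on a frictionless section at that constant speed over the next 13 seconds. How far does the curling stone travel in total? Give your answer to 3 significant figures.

60.1 m

Phase 1 (decelerating): v₀ = 4.00 m/s, a = -0.6 m/s².
v = v₀ + at → t = (2.5 − 4.00) / -0.6 = 2.50 s
v² = v₀² + 2aΔx → Δx = (2.5² − 4.00²)/(2·-0.6) = 8.12 m

Phase 2 (constant speed): v₀ = 2.50 m/s, a = 0 m/s².
v = v₀ + at = 2.50 + (0)(13.5) = 2.50 m/s
Δx = v₀t + ½at² = 2.50·13.5 + 0.5·0·13.5² = 33.8 m

Phase 3 (decelerating): v₀ = 2.50 m/s, a = -0.5 m/s².
v = v₀ + at = 2.50 + (-0.5)(3) = 1.00 m/s
Δx = v₀t + ½at² = 2.50·3 + 0.5·-0.5·3² = 5.25 m

Phase 4 (constant speed): v₀ = 1.00 m/s, a = 0 m/s².
v = v₀ + at = 1.00 + (0)(13) = 1.00 m/s
Δx = v₀t + ½at² = 1.00·13 + 0.5·0·13² = 13.0 m
Total distance = 8.12 + 33.8 + 5.25 + 13.0 = 60.1 m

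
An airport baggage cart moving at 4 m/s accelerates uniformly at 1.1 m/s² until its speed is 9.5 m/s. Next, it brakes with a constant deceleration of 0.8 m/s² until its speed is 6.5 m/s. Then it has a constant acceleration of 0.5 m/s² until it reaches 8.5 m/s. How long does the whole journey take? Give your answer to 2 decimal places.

12.75 s

Phase 1 (accelerating): v₀ = 4.00 m/s, a = 1.1 m/s².
v = v₀ + at → t = (9.5 − 4.00) / 1.1 = 5.00 s
v² = v₀² + 2aΔx → Δx = (9.5² − 4.00²)/(2·1.1) = 33.8 m

Phase 2 (decelerating): v₀ = 9.50 m/s, a = -0.8 m/s².
v = v₀ + at → t = (6.5 − 9.50) / -0.8 = 3.75 s
v² = v₀² + 2aΔx → Δx = (6.5² − 9.50²)/(2·-0.8) = 30.0 m

Phase 3 (accelerating): v₀ = 6.50 m/s, a = 0.5 m/s².
v = v₀ + at → t = (8.5 − 6.50) / 0.5 = 4.00 s
v² = v₀² + 2aΔx → Δx = (8.5² − 6.50²)/(2·0.5) = 30.0 m
Total time = 5.00 + 3.75 + 4.00 = 12.8 s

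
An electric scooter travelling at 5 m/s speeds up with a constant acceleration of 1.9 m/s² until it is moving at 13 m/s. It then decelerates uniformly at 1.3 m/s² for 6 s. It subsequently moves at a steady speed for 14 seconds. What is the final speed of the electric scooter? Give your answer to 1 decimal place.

5.2 m/s

Phase 1 (accelerating): v₀ = 5.00 m/s, a = 1.9 m/s².
v = v₀ + at → t = (13 − 5.00) / 1.9 = 4.21 s
v² = v₀² + 2aΔx → Δx = (13² − 5.00²)/(2·1.9) = 37.9 m

Phase 2 (decelerating): v₀ = 13.0 m/s, a = -1.3 m/s².
v = v₀ + at = 13.0 + (-1.3)(6) = 5.20 m/s
Δx = v₀t + ½at² = 13.0·6 + 0.5·-1.3·6² = 54.6 m

Phase 3 (constant speed): v₀ = 5.20 m/s, a = 0 m/s².
v = v₀ + at = 5.20 + (0)(14) = 5.20 m/s
Δx = v₀t + ½at² = 5.20·14 + 0.5·0·14² = 72.8 m
Final speed = 5.20 m/s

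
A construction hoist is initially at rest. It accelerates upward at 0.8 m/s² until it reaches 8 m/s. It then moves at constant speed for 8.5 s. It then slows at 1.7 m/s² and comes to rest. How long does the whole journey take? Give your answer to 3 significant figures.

23.2 s

Phase 1 (accelerating): v₀ = 0 m/s, a = 0.8 m/s².
v = v₀ + at → t = (8 − 0) / 0.8 = 10.0 s
v² = v₀² + 2aΔx → Δx = (8² − 0²)/(2·0.8) = 40.0 m

Phase 2 (constant speed): v₀ = 8.00 m/s, a = 0 m/s².
v = v₀ + at = 8.00 + (0)(8.5) = 8.00 m/s
Δx = v₀t + ½at² = 8.00·8.5 + 0.5·0·8.5² = 68.0 m

Phase 3 (decelerating): v₀ = 8.00 m/s, a = -1.7 m/s².
v = v₀ + at → t = (0 − 8.00) / -1.7 = 4.71 s
v² = v₀² + 2aΔx → Δx = (0² − 8.00²)/(2·-1.7) = 18.8 m
Total time = 10.0 + 8.50 + 4.71 = 23.2 s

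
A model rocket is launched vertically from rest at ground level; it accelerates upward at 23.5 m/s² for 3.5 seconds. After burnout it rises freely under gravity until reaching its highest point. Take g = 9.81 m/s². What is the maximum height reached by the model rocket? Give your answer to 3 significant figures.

489 m

Phase 1 (powered ascent): v₀ = 0 m/s, a = 23.5 m/s².
v = v₀ + at = 0 + (23.5)(3.5) = 82.2 m/s
Δx = v₀t + ½at² = 0·3.5 + 0.5·23.5·3.5² = 144 m

Phase 2 (coasting upward): v₀ = 82.2 m/s, a = -9.81 m/s².
v = v₀ + at → t = (0 − 82.2) / -9.81 = 8.38 s
v² = v₀² + 2aΔx → Δx = (0² − 82.2²)/(2·-9.81) = 345 m
Maximum height = 144 + 345 = 489 m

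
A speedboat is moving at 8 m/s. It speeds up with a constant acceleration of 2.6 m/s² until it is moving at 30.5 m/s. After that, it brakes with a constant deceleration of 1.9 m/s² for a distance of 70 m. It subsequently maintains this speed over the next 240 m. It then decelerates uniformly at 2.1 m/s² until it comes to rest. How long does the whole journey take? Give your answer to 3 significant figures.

32.7 s

Phase 1 (accelerating): v₀ = 8.00 m/s, a = 2.6 m/s².
v = v₀ + at → t = (30.5 − 8.00) / 2.6 = 8.65 s
v² = v₀² + 2aΔx → Δx = (30.5² − 8.00²)/(2·2.6) = 167 m

Phase 2 (decelerating): v₀ = 30.5 m/s, a = -1.9 m/s².
v² = v₀² + 2aΔx = 30.5² + 2·-1.9·70 = 664 → v = 25.8 m/s
t = (v − v₀)/a = (25.8 − 30.5)/-1.9 = 2.49 s

Phase 3 (constant speed): v₀ = 25.8 m/s, a = 0 m/s².
Constant speed: t = d/v = 240/25.8 = 9.31 s

Phase 4 (decelerating): v₀ = 25.8 m/s, a = -2.1 m/s².
v = v₀ + at → t = (0 − 25.8) / -2.1 = 12.3 s
v² = v₀² + 2aΔx → Δx = (0² − 25.8²)/(2·-2.1) = 158 m
Total time = 8.65 + 2.49 + 9.31 + 12.3 = 32.7 s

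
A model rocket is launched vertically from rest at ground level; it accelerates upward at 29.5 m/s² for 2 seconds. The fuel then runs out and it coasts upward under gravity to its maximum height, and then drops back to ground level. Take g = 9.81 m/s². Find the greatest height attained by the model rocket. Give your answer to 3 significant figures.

Phase 1 (powered ascent): v₀ = 0 m/s, a = 29.5 m/s².
v = v₀ + at = 0 + (29.5)(2) = 59.0 m/s
Δx = v₀t + ½at² = 0·2 + 0.5·29.5·2² = 59.0 m

Phase 2 (coasting upward): v₀ = 59.0 m/s, a = -9.81 m/s².
v = v₀ + at → t = (0 − 59.0) / -9.81 = 6.01 s
v² = v₀² + 2aΔx → Δx = (0² − 59.0²)/(2·-9.81) = 177 m
Maximum height = 59.0 + 177 = 236 m

236 m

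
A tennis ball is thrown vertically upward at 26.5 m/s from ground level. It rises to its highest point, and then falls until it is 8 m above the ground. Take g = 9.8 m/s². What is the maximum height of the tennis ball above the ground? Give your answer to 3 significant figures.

Phase 1 (rising): v₀ = 26.5 m/s, a = -9.8 m/s².
v = v₀ + at → t = (0 − 26.5) / -9.8 = 2.70 s
v² = v₀² + 2aΔx → Δx = (0² − 26.5²)/(2·-9.8) = 35.8 m
Maximum height = 35.8 m

35.8 m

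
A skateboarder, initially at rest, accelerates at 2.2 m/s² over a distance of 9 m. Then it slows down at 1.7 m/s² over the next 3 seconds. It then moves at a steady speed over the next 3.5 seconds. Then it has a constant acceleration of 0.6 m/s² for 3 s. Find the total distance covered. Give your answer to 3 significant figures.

Phase 1 (accelerating): v₀ = 0 m/s, a = 2.2 m/s².
v² = v₀² + 2aΔx = 0² + 2·2.2·9 = 39.6 → v = 6.29 m/s
t = (v − v₀)/a = (6.29 − 0)/2.2 = 2.86 s

Phase 2 (decelerating): v₀ = 6.29 m/s, a = -1.7 m/s².
v = v₀ + at = 6.29 + (-1.7)(3) = 1.19 m/s
Δx = v₀t + ½at² = 6.29·3 + 0.5·-1.7·3² = 11.2 m

Phase 3 (constant speed): v₀ = 1.19 m/s, a = 0 m/s².
v = v₀ + at = 1.19 + (0)(3.5) = 1.19 m/s
Δx = v₀t + ½at² = 1.19·3.5 + 0.5·0·3.5² = 4.17 m

Phase 4 (accelerating): v₀ = 1.19 m/s, a = 0.6 m/s².
v = v₀ + at = 1.19 + (0.6)(3) = 2.99 m/s
Δx = v₀t + ½at² = 1.19·3 + 0.5·0.6·3² = 6.28 m
Total distance = 9.00 + 11.2 + 4.17 + 6.28 = 30.7 m

30.7 m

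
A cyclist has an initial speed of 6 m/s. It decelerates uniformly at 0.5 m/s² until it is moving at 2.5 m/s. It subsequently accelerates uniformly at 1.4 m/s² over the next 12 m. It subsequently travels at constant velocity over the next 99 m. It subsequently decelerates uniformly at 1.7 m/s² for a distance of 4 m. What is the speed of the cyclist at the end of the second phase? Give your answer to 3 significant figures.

Phase 1 (decelerating): v₀ = 6.00 m/s, a = -0.5 m/s².
v = v₀ + at → t = (2.5 − 6.00) / -0.5 = 7.00 s
v² = v₀² + 2aΔx → Δx = (2.5² − 6.00²)/(2·-0.5) = 29.8 m

Phase 2 (accelerating): v₀ = 2.50 m/s, a = 1.4 m/s².
v² = v₀² + 2aΔx = 2.50² + 2·1.4·12 = 39.8 → v = 6.31 m/s
t = (v − v₀)/a = (6.31 − 2.50)/1.4 = 2.72 s
Speed at end of phase 2 = 6.31 m/s

6.31 m/s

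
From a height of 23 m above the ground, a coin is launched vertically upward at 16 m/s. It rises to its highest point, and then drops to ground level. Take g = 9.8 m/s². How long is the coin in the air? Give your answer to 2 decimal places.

4.35 s

Phase 1 (rising): v₀ = 16.0 m/s, a = -9.8 m/s².
v = v₀ + at → t = (0 − 16.0) / -9.8 = 1.63 s
v² = v₀² + 2aΔx → Δx = (0² − 16.0²)/(2·-9.8) = 13.1 m

Phase 2 (falling): v₀ = 0 m/s, a = -9.8 m/s².
Falls 36.1 m from rest: t = √(2·36.1/9.8) = 2.71 s; v = g·t = 26.6 m/s.
Total time = 1.63 + 2.71 = 4.35 s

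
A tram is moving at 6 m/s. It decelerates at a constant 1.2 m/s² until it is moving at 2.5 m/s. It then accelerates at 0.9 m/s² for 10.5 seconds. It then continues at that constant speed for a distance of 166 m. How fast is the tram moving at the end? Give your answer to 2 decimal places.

Phase 1 (decelerating): v₀ = 6.00 m/s, a = -1.2 m/s².
v = v₀ + at → t = (2.5 − 6.00) / -1.2 = 2.92 s
v² = v₀² + 2aΔx → Δx = (2.5² − 6.00²)/(2·-1.2) = 12.4 m

Phase 2 (accelerating): v₀ = 2.50 m/s, a = 0.9 m/s².
v = v₀ + at = 2.50 + (0.9)(10.5) = 12.0 m/s
Δx = v₀t + ½at² = 2.50·10.5 + 0.5·0.9·10.5² = 75.9 m

Phase 3 (constant speed): v₀ = 12.0 m/s, a = 0 m/s².
Constant speed: t = d/v = 166/12.0 = 13.9 s
Final speed = 12.0 m/s

11.95 m/s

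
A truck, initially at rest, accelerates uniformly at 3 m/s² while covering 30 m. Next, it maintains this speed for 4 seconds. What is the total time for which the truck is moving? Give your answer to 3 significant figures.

Phase 1 (accelerating): v₀ = 0 m/s, a = 3 m/s².
v² = v₀² + 2aΔx = 0² + 2·3·30 = 180 → v = 13.4 m/s
t = (v − v₀)/a = (13.4 − 0)/3 = 4.47 s

Phase 2 (constant speed): v₀ = 13.4 m/s, a = 0 m/s².
v = v₀ + at = 13.4 + (0)(4) = 13.4 m/s
Δx = v₀t + ½at² = 13.4·4 + 0.5·0·4² = 53.7 m
Total time = 4.47 + 4.00 = 8.47 s

8.47 s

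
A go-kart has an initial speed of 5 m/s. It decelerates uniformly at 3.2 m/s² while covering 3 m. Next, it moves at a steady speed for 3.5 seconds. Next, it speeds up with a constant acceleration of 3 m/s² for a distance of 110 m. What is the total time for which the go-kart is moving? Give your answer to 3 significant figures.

Phase 1 (decelerating): v₀ = 5.00 m/s, a = -3.2 m/s².
v² = v₀² + 2aΔx = 5.00² + 2·-3.2·3 = 5.80 → v = 2.41 m/s
t = (v − v₀)/a = (2.41 − 5.00)/-3.2 = 0.810 s

Phase 2 (constant speed): v₀ = 2.41 m/s, a = 0 m/s².
v = v₀ + at = 2.41 + (0)(3.5) = 2.41 m/s
Δx = v₀t + ½at² = 2.41·3.5 + 0.5·0·3.5² = 8.43 m

Phase 3 (accelerating): v₀ = 2.41 m/s, a = 3 m/s².
v² = v₀² + 2aΔx = 2.41² + 2·3·110 = 666 → v = 25.8 m/s
t = (v − v₀)/a = (25.8 − 2.41)/3 = 7.80 s
Total time = 0.810 + 3.50 + 7.80 = 12.1 s

12.1 s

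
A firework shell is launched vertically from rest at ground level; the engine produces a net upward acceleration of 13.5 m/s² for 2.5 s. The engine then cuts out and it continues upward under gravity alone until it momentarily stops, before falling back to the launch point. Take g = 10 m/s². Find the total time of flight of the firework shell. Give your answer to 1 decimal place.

10.3 s

Phase 1 (powered ascent): v₀ = 0 m/s, a = 13.5 m/s².
v = v₀ + at = 0 + (13.5)(2.5) = 33.8 m/s
Δx = v₀t + ½at² = 0·2.5 + 0.5·13.5·2.5² = 42.2 m

Phase 2 (coasting upward): v₀ = 33.8 m/s, a = -10 m/s².
v = v₀ + at → t = (0 − 33.8) / -10 = 3.38 s
v² = v₀² + 2aΔx → Δx = (0² − 33.8²)/(2·-10) = 57.0 m

Phase 3 (free fall): v₀ = 0 m/s, a = -10 m/s².
Falls 99.1 m from rest: t = √(2·99.1/10) = 4.45 s; v = g·t = 44.5 m/s.
Total time = 2.50 + 3.38 + 4.45 = 10.3 s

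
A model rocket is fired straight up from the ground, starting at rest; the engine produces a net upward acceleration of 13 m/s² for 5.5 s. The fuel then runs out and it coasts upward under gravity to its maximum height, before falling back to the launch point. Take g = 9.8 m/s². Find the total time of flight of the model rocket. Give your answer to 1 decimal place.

22.5 s

Phase 1 (powered ascent): v₀ = 0 m/s, a = 13 m/s².
v = v₀ + at = 0 + (13)(5.5) = 71.5 m/s
Δx = v₀t + ½at² = 0·5.5 + 0.5·13·5.5² = 197 m

Phase 2 (coasting upward): v₀ = 71.5 m/s, a = -9.8 m/s².
v = v₀ + at → t = (0 − 71.5) / -9.8 = 7.30 s
v² = v₀² + 2aΔx → Δx = (0² − 71.5²)/(2·-9.8) = 261 m

Phase 3 (free fall): v₀ = 0 m/s, a = -9.8 m/s².
Falls 457 m from rest: t = √(2·457/9.8) = 9.66 s; v = g·t = 94.7 m/s.
Total time = 5.50 + 7.30 + 9.66 = 22.5 s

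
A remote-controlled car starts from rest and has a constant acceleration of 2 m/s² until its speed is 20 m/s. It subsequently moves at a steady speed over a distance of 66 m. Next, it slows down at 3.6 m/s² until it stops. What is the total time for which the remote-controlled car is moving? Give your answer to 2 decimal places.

Phase 1 (accelerating): v₀ = 0 m/s, a = 2 m/s².
v = v₀ + at → t = (20 − 0) / 2 = 10.0 s
v² = v₀² + 2aΔx → Δx = (20² − 0²)/(2·2) = 100 m

Phase 2 (constant speed): v₀ = 20.0 m/s, a = 0 m/s².
Constant speed: t = d/v = 66/20.0 = 3.30 s

Phase 3 (decelerating): v₀ = 20.0 m/s, a = -3.6 m/s².
v = v₀ + at → t = (0 − 20.0) / -3.6 = 5.56 s
v² = v₀² + 2aΔx → Δx = (0² − 20.0²)/(2·-3.6) = 55.6 m
Total time = 10.0 + 3.30 + 5.56 = 18.9 s

18.86 s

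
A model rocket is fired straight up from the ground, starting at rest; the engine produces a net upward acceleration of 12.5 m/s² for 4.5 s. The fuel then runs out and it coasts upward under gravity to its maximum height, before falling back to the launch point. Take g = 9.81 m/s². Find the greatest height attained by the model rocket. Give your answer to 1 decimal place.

Phase 1 (powered ascent): v₀ = 0 m/s, a = 12.5 m/s².
v = v₀ + at = 0 + (12.5)(4.5) = 56.2 m/s
Δx = v₀t + ½at² = 0·4.5 + 0.5·12.5·4.5² = 127 m

Phase 2 (coasting upward): v₀ = 56.2 m/s, a = -9.81 m/s².
v = v₀ + at → t = (0 − 56.2) / -9.81 = 5.73 s
v² = v₀² + 2aΔx → Δx = (0² − 56.2²)/(2·-9.81) = 161 m
Maximum height = 127 + 161 = 288 m

287.8 m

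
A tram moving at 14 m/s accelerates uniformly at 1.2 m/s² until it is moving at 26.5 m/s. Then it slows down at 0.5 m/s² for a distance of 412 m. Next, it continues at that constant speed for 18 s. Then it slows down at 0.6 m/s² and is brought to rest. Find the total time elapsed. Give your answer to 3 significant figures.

75.7 s

Phase 1 (accelerating): v₀ = 14.0 m/s, a = 1.2 m/s².
v = v₀ + at → t = (26.5 − 14.0) / 1.2 = 10.4 s
v² = v₀² + 2aΔx → Δx = (26.5² − 14.0²)/(2·1.2) = 211 m

Phase 2 (decelerating): v₀ = 26.5 m/s, a = -0.5 m/s².
v² = v₀² + 2aΔx = 26.5² + 2·-0.5·412 = 290 → v = 17.0 m/s
t = (v − v₀)/a = (17.0 − 26.5)/-0.5 = 18.9 s

Phase 3 (constant speed): v₀ = 17.0 m/s, a = 0 m/s².
v = v₀ + at = 17.0 + (0)(18) = 17.0 m/s
Δx = v₀t + ½at² = 17.0·18 + 0.5·0·18² = 307 m

Phase 4 (decelerating): v₀ = 17.0 m/s, a = -0.6 m/s².
v = v₀ + at → t = (0 − 17.0) / -0.6 = 28.4 s
v² = v₀² + 2aΔx → Δx = (0² − 17.0²)/(2·-0.6) = 242 m
Total time = 10.4 + 18.9 + 18.0 + 28.4 = 75.7 s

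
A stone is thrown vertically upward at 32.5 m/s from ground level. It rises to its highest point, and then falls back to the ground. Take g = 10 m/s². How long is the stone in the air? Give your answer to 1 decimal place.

6.5 s

Phase 1 (rising): v₀ = 32.5 m/s, a = -10 m/s².
v = v₀ + at → t = (0 − 32.5) / -10 = 3.25 s
v² = v₀² + 2aΔx → Δx = (0² − 32.5²)/(2·-10) = 52.8 m

Phase 2 (falling): v₀ = 0 m/s, a = -10 m/s².
Falls 52.8 m from rest: t = √(2·52.8/10) = 3.25 s; v = g·t = 32.5 m/s.
Total time = 3.25 + 3.25 = 6.50 s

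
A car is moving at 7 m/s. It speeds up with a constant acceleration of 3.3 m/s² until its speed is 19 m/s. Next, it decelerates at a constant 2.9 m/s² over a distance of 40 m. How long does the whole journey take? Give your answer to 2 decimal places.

6.27 s

Phase 1 (accelerating): v₀ = 7.00 m/s, a = 3.3 m/s².
v = v₀ + at → t = (19 − 7.00) / 3.3 = 3.64 s
v² = v₀² + 2aΔx → Δx = (19² − 7.00²)/(2·3.3) = 47.3 m

Phase 2 (decelerating): v₀ = 19.0 m/s, a = -2.9 m/s².
v² = v₀² + 2aΔx = 19.0² + 2·-2.9·40 = 129 → v = 11.4 m/s
t = (v − v₀)/a = (11.4 − 19.0)/-2.9 = 2.64 s
Total time = 3.64 + 2.64 = 6.27 s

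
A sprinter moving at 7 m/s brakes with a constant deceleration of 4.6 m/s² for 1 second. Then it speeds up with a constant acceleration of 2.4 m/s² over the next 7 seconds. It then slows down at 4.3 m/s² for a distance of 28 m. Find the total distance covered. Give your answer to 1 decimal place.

108.3 m

Phase 1 (decelerating): v₀ = 7.00 m/s, a = -4.6 m/s².
v = v₀ + at = 7.00 + (-4.6)(1) = 2.40 m/s
Δx = v₀t + ½at² = 7.00·1 + 0.5·-4.6·1² = 4.70 m

Phase 2 (accelerating): v₀ = 2.40 m/s, a = 2.4 m/s².
v = v₀ + at = 2.40 + (2.4)(7) = 19.2 m/s
Δx = v₀t + ½at² = 2.40·7 + 0.5·2.4·7² = 75.6 m

Phase 3 (decelerating): v₀ = 19.2 m/s, a = -4.3 m/s².
v² = v₀² + 2aΔx = 19.2² + 2·-4.3·28 = 128 → v = 11.3 m/s
t = (v − v₀)/a = (11.3 − 19.2)/-4.3 = 1.84 s
Total distance = 4.70 + 75.6 + 28.0 = 108 m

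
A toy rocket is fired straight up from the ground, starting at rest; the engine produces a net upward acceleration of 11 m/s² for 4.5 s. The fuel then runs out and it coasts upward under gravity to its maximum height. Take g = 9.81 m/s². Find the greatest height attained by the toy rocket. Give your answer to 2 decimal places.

236.26 m

Phase 1 (powered ascent): v₀ = 0 m/s, a = 11 m/s².
v = v₀ + at = 0 + (11)(4.5) = 49.5 m/s
Δx = v₀t + ½at² = 0·4.5 + 0.5·11·4.5² = 111 m

Phase 2 (coasting upward): v₀ = 49.5 m/s, a = -9.81 m/s².
v = v₀ + at → t = (0 − 49.5) / -9.81 = 5.05 s
v² = v₀² + 2aΔx → Δx = (0² − 49.5²)/(2·-9.81) = 125 m
Maximum height = 111 + 125 = 236 m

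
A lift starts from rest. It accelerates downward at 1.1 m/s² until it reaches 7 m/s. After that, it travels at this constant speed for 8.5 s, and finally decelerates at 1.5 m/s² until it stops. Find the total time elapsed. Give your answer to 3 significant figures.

Phase 1 (accelerating): v₀ = 0 m/s, a = 1.1 m/s².
v = v₀ + at → t = (7 − 0) / 1.1 = 6.36 s
v² = v₀² + 2aΔx → Δx = (7² − 0²)/(2·1.1) = 22.3 m

Phase 2 (constant speed): v₀ = 7.00 m/s, a = 0 m/s².
v = v₀ + at = 7.00 + (0)(8.5) = 7.00 m/s
Δx = v₀t + ½at² = 7.00·8.5 + 0.5·0·8.5² = 59.5 m

Phase 3 (decelerating): v₀ = 7.00 m/s, a = -1.5 m/s².
v = v₀ + at → t = (0 − 7.00) / -1.5 = 4.67 s
v² = v₀² + 2aΔx → Δx = (0² − 7.00²)/(2·-1.5) = 16.3 m
Total time = 6.36 + 8.50 + 4.67 = 19.5 s

19.5 s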